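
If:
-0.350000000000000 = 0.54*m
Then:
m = -0.65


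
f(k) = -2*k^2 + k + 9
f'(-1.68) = 7.72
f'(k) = 1 - 4*k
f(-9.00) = -162.00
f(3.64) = -13.86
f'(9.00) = -35.00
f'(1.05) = -3.20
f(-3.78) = -23.36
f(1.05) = 7.84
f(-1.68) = 1.68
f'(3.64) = -13.56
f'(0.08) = 0.68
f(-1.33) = 4.13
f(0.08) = 9.07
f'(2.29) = -8.16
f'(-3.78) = 16.12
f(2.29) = 0.80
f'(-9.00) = 37.00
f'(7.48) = -28.92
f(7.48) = -95.42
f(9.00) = -144.00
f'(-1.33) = 6.32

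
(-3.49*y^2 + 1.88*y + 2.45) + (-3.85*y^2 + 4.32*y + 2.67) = -7.34*y^2 + 6.2*y + 5.12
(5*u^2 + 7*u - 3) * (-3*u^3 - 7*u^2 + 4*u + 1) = -15*u^5 - 56*u^4 - 20*u^3 + 54*u^2 - 5*u - 3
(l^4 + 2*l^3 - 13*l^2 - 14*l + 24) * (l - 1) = l^5 + l^4 - 15*l^3 - l^2 + 38*l - 24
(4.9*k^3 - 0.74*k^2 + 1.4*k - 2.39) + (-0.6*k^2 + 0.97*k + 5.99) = 4.9*k^3 - 1.34*k^2 + 2.37*k + 3.6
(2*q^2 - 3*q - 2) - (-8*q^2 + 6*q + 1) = 10*q^2 - 9*q - 3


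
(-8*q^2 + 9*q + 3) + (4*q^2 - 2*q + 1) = -4*q^2 + 7*q + 4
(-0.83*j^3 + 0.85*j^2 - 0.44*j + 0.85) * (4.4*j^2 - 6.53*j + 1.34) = -3.652*j^5 + 9.1599*j^4 - 8.5987*j^3 + 7.7522*j^2 - 6.1401*j + 1.139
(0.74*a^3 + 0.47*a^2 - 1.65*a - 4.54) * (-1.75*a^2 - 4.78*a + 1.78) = -1.295*a^5 - 4.3597*a^4 + 1.9581*a^3 + 16.6686*a^2 + 18.7642*a - 8.0812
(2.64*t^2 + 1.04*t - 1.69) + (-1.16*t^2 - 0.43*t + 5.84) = 1.48*t^2 + 0.61*t + 4.15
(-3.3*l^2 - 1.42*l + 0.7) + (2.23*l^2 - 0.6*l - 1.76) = -1.07*l^2 - 2.02*l - 1.06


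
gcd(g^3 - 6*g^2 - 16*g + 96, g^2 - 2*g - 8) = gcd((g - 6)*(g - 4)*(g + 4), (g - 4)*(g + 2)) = g - 4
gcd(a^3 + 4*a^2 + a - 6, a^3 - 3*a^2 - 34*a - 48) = a^2 + 5*a + 6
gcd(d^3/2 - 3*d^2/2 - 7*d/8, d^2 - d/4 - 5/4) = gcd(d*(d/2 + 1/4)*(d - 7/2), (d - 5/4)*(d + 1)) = 1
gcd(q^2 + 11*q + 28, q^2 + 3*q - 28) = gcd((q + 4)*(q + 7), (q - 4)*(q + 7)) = q + 7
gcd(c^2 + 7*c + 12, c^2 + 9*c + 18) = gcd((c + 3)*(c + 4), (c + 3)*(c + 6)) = c + 3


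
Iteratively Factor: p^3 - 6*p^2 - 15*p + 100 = (p - 5)*(p^2 - p - 20) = (p - 5)*(p + 4)*(p - 5)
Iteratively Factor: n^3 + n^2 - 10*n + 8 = (n + 4)*(n^2 - 3*n + 2) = (n - 2)*(n + 4)*(n - 1)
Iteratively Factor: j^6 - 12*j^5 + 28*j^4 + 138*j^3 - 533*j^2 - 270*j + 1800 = (j + 2)*(j^5 - 14*j^4 + 56*j^3 + 26*j^2 - 585*j + 900) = (j - 3)*(j + 2)*(j^4 - 11*j^3 + 23*j^2 + 95*j - 300) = (j - 5)*(j - 3)*(j + 2)*(j^3 - 6*j^2 - 7*j + 60) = (j - 5)*(j - 3)*(j + 2)*(j + 3)*(j^2 - 9*j + 20) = (j - 5)*(j - 4)*(j - 3)*(j + 2)*(j + 3)*(j - 5)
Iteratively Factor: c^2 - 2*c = (c)*(c - 2)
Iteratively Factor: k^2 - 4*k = (k)*(k - 4)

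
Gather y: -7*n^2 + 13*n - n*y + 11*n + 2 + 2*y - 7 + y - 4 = -7*n^2 + 24*n + y*(3 - n) - 9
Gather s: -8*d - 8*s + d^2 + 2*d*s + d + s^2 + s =d^2 - 7*d + s^2 + s*(2*d - 7)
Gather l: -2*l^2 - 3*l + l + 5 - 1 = -2*l^2 - 2*l + 4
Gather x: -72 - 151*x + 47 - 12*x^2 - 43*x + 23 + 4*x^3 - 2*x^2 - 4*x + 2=4*x^3 - 14*x^2 - 198*x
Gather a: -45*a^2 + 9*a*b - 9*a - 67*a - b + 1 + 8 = -45*a^2 + a*(9*b - 76) - b + 9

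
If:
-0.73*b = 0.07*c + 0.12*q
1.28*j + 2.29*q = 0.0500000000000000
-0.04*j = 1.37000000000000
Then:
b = -0.0958904109589041*c - 3.1505652928157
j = -34.25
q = 19.17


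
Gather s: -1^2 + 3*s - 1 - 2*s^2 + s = -2*s^2 + 4*s - 2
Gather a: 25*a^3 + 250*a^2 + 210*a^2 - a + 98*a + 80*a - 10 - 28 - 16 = 25*a^3 + 460*a^2 + 177*a - 54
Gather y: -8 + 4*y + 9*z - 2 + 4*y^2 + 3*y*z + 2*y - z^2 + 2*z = 4*y^2 + y*(3*z + 6) - z^2 + 11*z - 10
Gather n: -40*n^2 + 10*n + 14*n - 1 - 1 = -40*n^2 + 24*n - 2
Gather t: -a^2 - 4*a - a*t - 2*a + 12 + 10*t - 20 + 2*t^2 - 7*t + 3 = -a^2 - 6*a + 2*t^2 + t*(3 - a) - 5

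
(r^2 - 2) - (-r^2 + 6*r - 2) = 2*r^2 - 6*r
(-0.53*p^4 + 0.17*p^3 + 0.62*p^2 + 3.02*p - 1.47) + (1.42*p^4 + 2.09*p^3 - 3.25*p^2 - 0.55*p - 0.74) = 0.89*p^4 + 2.26*p^3 - 2.63*p^2 + 2.47*p - 2.21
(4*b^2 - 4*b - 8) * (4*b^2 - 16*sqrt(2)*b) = 16*b^4 - 64*sqrt(2)*b^3 - 16*b^3 - 32*b^2 + 64*sqrt(2)*b^2 + 128*sqrt(2)*b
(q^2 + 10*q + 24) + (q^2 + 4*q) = 2*q^2 + 14*q + 24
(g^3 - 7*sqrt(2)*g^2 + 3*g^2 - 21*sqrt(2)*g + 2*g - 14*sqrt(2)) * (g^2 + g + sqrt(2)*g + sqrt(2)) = g^5 - 6*sqrt(2)*g^4 + 4*g^4 - 24*sqrt(2)*g^3 - 9*g^3 - 54*g^2 - 30*sqrt(2)*g^2 - 70*g - 12*sqrt(2)*g - 28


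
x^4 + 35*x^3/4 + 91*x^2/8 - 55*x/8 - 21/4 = (x - 3/4)*(x + 1/2)*(x + 2)*(x + 7)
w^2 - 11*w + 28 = (w - 7)*(w - 4)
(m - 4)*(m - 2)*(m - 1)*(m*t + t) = m^4*t - 6*m^3*t + 7*m^2*t + 6*m*t - 8*t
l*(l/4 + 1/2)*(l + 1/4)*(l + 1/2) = l^4/4 + 11*l^3/16 + 13*l^2/32 + l/16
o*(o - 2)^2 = o^3 - 4*o^2 + 4*o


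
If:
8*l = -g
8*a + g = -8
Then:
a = l - 1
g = -8*l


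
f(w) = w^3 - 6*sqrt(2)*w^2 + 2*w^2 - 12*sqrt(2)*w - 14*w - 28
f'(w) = 3*w^2 - 12*sqrt(2)*w + 4*w - 12*sqrt(2) - 14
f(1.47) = -84.36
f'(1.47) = -43.55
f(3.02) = -153.14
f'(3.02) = -42.78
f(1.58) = -89.18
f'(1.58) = -43.97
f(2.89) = -147.53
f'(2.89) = -43.40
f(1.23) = -74.04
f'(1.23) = -42.39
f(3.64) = -178.43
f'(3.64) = -38.43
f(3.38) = -168.16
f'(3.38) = -40.54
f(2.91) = -148.40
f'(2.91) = -43.31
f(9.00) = -103.04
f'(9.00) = 95.29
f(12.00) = 394.47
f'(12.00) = 245.38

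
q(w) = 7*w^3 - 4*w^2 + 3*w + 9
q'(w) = 21*w^2 - 8*w + 3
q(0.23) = 9.56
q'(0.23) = 2.27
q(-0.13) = 8.53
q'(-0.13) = 4.39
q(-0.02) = 8.94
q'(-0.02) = 3.17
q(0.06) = 9.17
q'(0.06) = 2.60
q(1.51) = 28.51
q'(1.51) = 38.80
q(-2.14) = -84.34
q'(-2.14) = 116.29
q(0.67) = 11.32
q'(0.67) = 7.07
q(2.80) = 139.70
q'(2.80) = 145.24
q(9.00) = 4815.00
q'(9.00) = 1632.00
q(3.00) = 171.00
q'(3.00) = 168.00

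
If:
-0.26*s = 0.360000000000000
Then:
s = -1.38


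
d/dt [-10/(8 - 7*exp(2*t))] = -140*exp(2*t)/(7*exp(2*t) - 8)^2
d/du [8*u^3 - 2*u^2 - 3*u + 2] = 24*u^2 - 4*u - 3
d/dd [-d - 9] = -1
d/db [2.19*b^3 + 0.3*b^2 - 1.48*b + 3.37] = 6.57*b^2 + 0.6*b - 1.48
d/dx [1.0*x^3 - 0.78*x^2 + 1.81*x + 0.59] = 3.0*x^2 - 1.56*x + 1.81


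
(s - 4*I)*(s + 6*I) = s^2 + 2*I*s + 24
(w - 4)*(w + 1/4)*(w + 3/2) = w^3 - 9*w^2/4 - 53*w/8 - 3/2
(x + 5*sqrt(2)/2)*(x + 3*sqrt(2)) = x^2 + 11*sqrt(2)*x/2 + 15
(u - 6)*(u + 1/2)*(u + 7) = u^3 + 3*u^2/2 - 83*u/2 - 21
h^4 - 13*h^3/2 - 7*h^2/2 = h^2*(h - 7)*(h + 1/2)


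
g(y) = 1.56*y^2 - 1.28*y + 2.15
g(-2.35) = 13.77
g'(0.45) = 0.12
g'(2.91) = 7.80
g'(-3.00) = -10.64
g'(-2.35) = -8.61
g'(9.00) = 26.80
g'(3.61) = 9.98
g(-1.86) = 9.93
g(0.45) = 1.89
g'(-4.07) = -13.98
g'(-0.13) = -1.69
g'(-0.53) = -2.93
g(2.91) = 11.64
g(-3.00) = 20.03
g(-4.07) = 33.20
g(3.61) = 17.86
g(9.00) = 116.99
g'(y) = 3.12*y - 1.28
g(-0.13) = 2.34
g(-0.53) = 3.27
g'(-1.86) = -7.08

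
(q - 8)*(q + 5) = q^2 - 3*q - 40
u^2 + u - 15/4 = (u - 3/2)*(u + 5/2)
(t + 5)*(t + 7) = t^2 + 12*t + 35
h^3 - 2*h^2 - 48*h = h*(h - 8)*(h + 6)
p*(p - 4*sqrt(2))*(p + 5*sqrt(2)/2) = p^3 - 3*sqrt(2)*p^2/2 - 20*p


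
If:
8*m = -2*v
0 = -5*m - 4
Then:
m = -4/5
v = 16/5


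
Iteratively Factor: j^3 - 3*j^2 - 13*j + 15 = (j - 1)*(j^2 - 2*j - 15) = (j - 5)*(j - 1)*(j + 3)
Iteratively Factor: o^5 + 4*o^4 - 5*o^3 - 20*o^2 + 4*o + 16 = (o - 1)*(o^4 + 5*o^3 - 20*o - 16) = (o - 1)*(o + 4)*(o^3 + o^2 - 4*o - 4) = (o - 1)*(o + 1)*(o + 4)*(o^2 - 4) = (o - 2)*(o - 1)*(o + 1)*(o + 4)*(o + 2)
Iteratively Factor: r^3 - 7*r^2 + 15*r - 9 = (r - 3)*(r^2 - 4*r + 3) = (r - 3)^2*(r - 1)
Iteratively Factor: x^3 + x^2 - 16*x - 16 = (x + 1)*(x^2 - 16) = (x - 4)*(x + 1)*(x + 4)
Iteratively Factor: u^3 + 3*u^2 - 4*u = (u - 1)*(u^2 + 4*u) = u*(u - 1)*(u + 4)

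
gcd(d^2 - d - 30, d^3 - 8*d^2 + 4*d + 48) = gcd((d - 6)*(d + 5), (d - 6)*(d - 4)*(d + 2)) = d - 6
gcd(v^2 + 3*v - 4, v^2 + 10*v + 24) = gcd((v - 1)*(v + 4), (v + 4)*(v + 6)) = v + 4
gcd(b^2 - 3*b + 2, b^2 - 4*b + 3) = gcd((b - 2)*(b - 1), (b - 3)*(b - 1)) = b - 1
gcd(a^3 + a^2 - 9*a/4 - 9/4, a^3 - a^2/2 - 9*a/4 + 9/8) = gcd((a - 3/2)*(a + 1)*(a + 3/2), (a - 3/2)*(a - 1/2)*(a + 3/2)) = a^2 - 9/4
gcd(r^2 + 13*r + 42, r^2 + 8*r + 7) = r + 7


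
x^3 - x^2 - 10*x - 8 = (x - 4)*(x + 1)*(x + 2)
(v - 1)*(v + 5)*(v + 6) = v^3 + 10*v^2 + 19*v - 30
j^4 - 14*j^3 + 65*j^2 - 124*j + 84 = (j - 7)*(j - 3)*(j - 2)^2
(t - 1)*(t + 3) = t^2 + 2*t - 3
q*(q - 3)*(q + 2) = q^3 - q^2 - 6*q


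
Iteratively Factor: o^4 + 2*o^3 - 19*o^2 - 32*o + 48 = (o + 3)*(o^3 - o^2 - 16*o + 16) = (o - 1)*(o + 3)*(o^2 - 16) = (o - 4)*(o - 1)*(o + 3)*(o + 4)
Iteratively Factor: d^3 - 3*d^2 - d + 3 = (d - 1)*(d^2 - 2*d - 3) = (d - 1)*(d + 1)*(d - 3)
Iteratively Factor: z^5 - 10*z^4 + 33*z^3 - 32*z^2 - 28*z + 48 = (z - 4)*(z^4 - 6*z^3 + 9*z^2 + 4*z - 12) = (z - 4)*(z - 2)*(z^3 - 4*z^2 + z + 6) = (z - 4)*(z - 3)*(z - 2)*(z^2 - z - 2) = (z - 4)*(z - 3)*(z - 2)^2*(z + 1)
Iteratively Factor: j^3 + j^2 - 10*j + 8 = (j - 2)*(j^2 + 3*j - 4) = (j - 2)*(j + 4)*(j - 1)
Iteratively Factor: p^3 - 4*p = (p + 2)*(p^2 - 2*p) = (p - 2)*(p + 2)*(p)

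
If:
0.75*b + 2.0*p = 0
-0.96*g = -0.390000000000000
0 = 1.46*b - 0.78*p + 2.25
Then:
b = -1.28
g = 0.41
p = 0.48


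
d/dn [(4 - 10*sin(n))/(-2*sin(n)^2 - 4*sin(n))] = (-5*cos(n) + 4/tan(n) + 4*cos(n)/sin(n)^2)/(sin(n) + 2)^2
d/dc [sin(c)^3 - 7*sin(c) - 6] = (3*sin(c)^2 - 7)*cos(c)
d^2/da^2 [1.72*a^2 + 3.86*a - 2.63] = 3.44000000000000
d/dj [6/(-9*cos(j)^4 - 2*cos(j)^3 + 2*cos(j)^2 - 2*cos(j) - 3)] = 12*(-18*cos(j)^3 - 3*cos(j)^2 + 2*cos(j) - 1)*sin(j)/(9*cos(j)^4 + 2*cos(j)^3 - 2*cos(j)^2 + 2*cos(j) + 3)^2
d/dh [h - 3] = 1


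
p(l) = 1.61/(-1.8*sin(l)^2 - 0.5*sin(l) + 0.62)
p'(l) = 1.61*(3.6*sin(l)*cos(l) + 0.5*cos(l))/(-1.8*sin(l)^2 - 0.5*sin(l) + 0.62)^2 = (5.796*sin(l) + 0.805)*cos(l)/(1.8*sin(l)^2 + 0.5*sin(l) - 0.62)^2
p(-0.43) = 3.12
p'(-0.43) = -5.51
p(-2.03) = -4.26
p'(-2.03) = 13.61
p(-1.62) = -2.38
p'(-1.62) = 0.54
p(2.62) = -21.18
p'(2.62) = -554.23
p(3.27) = 2.46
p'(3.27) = -0.15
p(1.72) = -0.98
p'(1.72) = -0.36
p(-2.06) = -4.72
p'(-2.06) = 17.41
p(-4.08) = -1.69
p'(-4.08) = -3.56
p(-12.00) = -9.67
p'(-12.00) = 119.13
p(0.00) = 2.60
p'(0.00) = 2.09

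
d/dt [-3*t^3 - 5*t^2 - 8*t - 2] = -9*t^2 - 10*t - 8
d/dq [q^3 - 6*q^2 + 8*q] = 3*q^2 - 12*q + 8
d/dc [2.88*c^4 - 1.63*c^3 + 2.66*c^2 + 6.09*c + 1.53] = 11.52*c^3 - 4.89*c^2 + 5.32*c + 6.09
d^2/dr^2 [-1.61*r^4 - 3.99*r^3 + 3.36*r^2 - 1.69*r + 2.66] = -19.32*r^2 - 23.94*r + 6.72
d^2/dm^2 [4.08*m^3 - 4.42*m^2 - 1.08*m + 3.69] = 24.48*m - 8.84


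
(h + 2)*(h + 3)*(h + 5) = h^3 + 10*h^2 + 31*h + 30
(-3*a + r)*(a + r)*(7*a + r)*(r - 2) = -21*a^3*r + 42*a^3 - 17*a^2*r^2 + 34*a^2*r + 5*a*r^3 - 10*a*r^2 + r^4 - 2*r^3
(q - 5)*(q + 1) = q^2 - 4*q - 5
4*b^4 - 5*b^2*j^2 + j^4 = (-2*b + j)*(-b + j)*(b + j)*(2*b + j)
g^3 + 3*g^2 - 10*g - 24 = (g - 3)*(g + 2)*(g + 4)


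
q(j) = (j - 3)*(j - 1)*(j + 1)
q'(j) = (j - 3)*(j - 1) + (j - 3)*(j + 1) + (j - 1)*(j + 1)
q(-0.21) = 3.07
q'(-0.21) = 0.39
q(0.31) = 2.43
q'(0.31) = -2.57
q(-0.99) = 0.08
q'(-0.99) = 7.88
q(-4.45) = -140.08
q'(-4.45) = 85.11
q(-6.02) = -317.87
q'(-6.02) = 143.84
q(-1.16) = -1.44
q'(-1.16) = 10.00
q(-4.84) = -175.82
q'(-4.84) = 98.32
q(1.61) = -2.21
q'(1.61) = -2.88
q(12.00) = 1287.00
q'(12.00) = 359.00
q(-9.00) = -960.00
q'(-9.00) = 296.00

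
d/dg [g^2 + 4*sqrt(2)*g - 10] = 2*g + 4*sqrt(2)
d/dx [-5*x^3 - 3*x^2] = 3*x*(-5*x - 2)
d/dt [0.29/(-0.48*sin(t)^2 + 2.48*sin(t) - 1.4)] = (0.2784*sin(t) - 0.7192)*cos(t)/(0.48*sin(t)^2 - 2.48*sin(t) + 1.4)^2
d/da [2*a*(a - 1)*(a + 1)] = 6*a^2 - 2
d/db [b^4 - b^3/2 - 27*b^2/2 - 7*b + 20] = 4*b^3 - 3*b^2/2 - 27*b - 7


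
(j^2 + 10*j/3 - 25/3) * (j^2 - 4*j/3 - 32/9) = j^4 + 2*j^3 - 49*j^2/3 - 20*j/27 + 800/27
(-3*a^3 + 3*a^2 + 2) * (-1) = 3*a^3 - 3*a^2 - 2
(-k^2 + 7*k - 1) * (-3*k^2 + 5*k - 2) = 3*k^4 - 26*k^3 + 40*k^2 - 19*k + 2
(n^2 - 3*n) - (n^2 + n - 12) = 12 - 4*n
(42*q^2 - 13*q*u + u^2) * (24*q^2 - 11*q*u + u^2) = 1008*q^4 - 774*q^3*u + 209*q^2*u^2 - 24*q*u^3 + u^4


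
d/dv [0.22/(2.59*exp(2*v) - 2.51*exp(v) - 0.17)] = (0.5522 - 1.1396*exp(v))*exp(v)/(-2.59*exp(2*v) + 2.51*exp(v) + 0.17)^2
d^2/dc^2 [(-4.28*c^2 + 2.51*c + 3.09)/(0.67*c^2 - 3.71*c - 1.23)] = (-19.024114*c^3 - 12.840282*c^2 - 33.673932*c + 54.296886)/(0.300763*c^6 - 4.996257*c^5 + 26.0094*c^4 - 32.720345*c^3 - 47.7486*c^2 - 16.838577*c - 1.860867)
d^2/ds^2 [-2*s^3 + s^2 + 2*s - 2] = 2 - 12*s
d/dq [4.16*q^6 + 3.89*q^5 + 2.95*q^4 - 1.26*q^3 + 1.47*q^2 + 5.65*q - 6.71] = 24.96*q^5 + 19.45*q^4 + 11.8*q^3 - 3.78*q^2 + 2.94*q + 5.65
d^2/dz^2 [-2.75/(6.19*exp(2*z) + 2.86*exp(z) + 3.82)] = (-2.75*(12.38*exp(z) + 2.86)*(24.76*exp(z) + 5.72)*exp(z) + (68.09*exp(z) + 7.865)*(6.19*exp(2*z) + 2.86*exp(z) + 3.82))*exp(z)/(6.19*exp(2*z) + 2.86*exp(z) + 3.82)^3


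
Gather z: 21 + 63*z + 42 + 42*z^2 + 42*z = 42*z^2 + 105*z + 63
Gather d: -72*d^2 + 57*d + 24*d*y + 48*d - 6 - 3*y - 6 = -72*d^2 + d*(24*y + 105) - 3*y - 12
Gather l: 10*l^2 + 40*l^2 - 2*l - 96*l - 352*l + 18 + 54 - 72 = 50*l^2 - 450*l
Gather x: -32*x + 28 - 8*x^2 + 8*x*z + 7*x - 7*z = -8*x^2 + x*(8*z - 25) - 7*z + 28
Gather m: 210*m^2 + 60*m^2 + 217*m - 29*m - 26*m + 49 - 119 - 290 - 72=270*m^2 + 162*m - 432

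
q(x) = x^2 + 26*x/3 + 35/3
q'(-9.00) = -9.33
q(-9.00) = 14.67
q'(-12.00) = -15.33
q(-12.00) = 51.67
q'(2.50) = 13.67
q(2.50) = 39.58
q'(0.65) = 9.97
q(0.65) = 17.72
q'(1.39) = 11.45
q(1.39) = 25.65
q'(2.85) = 14.37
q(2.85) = 44.49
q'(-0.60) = 7.47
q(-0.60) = 6.83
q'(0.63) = 9.93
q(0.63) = 17.52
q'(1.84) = 12.35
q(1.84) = 31.00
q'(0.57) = 9.81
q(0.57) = 16.93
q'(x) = 2*x + 26/3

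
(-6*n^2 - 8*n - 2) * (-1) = 6*n^2 + 8*n + 2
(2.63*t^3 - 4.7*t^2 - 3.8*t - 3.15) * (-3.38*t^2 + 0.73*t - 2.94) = -8.8894*t^5 + 17.8059*t^4 + 1.6808*t^3 + 21.691*t^2 + 8.8725*t + 9.261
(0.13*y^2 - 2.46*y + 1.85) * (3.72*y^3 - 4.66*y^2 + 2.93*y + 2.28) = 0.4836*y^5 - 9.757*y^4 + 18.7265*y^3 - 15.5324*y^2 - 0.188299999999999*y + 4.218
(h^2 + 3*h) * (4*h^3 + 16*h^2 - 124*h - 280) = 4*h^5 + 28*h^4 - 76*h^3 - 652*h^2 - 840*h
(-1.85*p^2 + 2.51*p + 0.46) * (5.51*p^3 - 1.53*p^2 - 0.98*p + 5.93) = -10.1935*p^5 + 16.6606*p^4 + 0.507300000000001*p^3 - 14.1341*p^2 + 14.4335*p + 2.7278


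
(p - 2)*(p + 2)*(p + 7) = p^3 + 7*p^2 - 4*p - 28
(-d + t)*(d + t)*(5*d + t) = -5*d^3 - d^2*t + 5*d*t^2 + t^3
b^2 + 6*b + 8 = (b + 2)*(b + 4)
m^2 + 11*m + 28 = (m + 4)*(m + 7)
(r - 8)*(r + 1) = r^2 - 7*r - 8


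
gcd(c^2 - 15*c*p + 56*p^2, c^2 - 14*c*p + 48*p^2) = -c + 8*p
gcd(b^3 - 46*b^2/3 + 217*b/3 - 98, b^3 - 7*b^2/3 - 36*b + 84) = b^2 - 25*b/3 + 14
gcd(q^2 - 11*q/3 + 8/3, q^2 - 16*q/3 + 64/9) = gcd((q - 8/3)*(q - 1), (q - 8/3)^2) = q - 8/3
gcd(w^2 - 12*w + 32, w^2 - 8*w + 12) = 1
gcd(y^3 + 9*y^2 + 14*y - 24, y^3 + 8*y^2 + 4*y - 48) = y^2 + 10*y + 24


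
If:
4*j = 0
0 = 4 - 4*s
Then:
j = 0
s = 1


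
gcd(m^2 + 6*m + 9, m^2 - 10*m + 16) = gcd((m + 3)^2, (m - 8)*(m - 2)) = 1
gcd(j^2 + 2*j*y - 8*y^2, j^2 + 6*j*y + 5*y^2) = 1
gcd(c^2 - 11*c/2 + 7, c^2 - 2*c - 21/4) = c - 7/2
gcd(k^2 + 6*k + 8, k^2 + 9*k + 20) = k + 4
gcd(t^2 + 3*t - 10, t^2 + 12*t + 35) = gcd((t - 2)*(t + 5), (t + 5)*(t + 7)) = t + 5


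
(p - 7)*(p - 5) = p^2 - 12*p + 35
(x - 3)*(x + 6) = x^2 + 3*x - 18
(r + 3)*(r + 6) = r^2 + 9*r + 18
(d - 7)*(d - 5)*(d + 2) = d^3 - 10*d^2 + 11*d + 70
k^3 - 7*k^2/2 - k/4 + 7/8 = (k - 7/2)*(k - 1/2)*(k + 1/2)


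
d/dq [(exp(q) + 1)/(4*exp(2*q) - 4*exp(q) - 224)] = (-(exp(q) + 1)*(2*exp(q) - 1) + exp(2*q) - exp(q) - 56)*exp(q)/(4*(-exp(2*q) + exp(q) + 56)^2)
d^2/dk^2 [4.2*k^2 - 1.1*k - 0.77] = 8.40000000000000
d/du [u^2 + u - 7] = 2*u + 1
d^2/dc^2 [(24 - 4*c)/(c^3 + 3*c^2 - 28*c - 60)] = 8*(-(c - 6)*(3*c^2 + 6*c - 28)^2 + (3*c^2 + 6*c + 3*(c - 6)*(c + 1) - 28)*(c^3 + 3*c^2 - 28*c - 60))/(c^3 + 3*c^2 - 28*c - 60)^3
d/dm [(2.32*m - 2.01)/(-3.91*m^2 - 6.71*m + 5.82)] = (9.0712*m^2 - 15.7182*m + 0.0153000000000016)/(15.2881*m^4 + 52.4722*m^3 - 0.48830000000001*m^2 - 78.1044*m + 33.8724)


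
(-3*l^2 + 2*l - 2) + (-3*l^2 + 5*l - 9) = -6*l^2 + 7*l - 11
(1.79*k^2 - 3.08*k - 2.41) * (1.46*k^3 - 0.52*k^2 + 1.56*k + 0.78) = 2.6134*k^5 - 5.4276*k^4 + 0.8754*k^3 - 2.1554*k^2 - 6.162*k - 1.8798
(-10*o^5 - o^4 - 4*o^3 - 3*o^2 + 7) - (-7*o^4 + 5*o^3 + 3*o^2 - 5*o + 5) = -10*o^5 + 6*o^4 - 9*o^3 - 6*o^2 + 5*o + 2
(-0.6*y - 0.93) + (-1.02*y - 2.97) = -1.62*y - 3.9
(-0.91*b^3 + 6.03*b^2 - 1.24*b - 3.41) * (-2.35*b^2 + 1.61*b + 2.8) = 2.1385*b^5 - 15.6356*b^4 + 10.0743*b^3 + 22.9011*b^2 - 8.9621*b - 9.548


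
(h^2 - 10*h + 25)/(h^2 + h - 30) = (h - 5)/(h + 6)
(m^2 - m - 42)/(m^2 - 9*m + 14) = (m + 6)/(m - 2)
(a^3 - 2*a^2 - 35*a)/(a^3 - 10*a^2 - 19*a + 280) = a/(a - 8)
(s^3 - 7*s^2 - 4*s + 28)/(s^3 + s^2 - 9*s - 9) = (s^3 - 7*s^2 - 4*s + 28)/(s^3 + s^2 - 9*s - 9)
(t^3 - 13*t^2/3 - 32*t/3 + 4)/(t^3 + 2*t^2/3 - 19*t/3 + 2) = (t^2 - 4*t - 12)/(t^2 + t - 6)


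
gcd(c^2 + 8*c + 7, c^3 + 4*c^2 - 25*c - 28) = c^2 + 8*c + 7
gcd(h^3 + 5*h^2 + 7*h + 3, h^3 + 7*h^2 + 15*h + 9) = h^2 + 4*h + 3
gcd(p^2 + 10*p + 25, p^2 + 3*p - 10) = p + 5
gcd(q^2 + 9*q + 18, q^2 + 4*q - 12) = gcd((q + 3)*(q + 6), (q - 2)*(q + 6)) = q + 6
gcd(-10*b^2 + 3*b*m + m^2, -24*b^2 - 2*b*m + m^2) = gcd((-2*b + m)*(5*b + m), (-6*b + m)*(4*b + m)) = 1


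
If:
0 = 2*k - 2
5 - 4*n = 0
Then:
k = 1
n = 5/4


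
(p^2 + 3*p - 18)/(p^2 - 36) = (p - 3)/(p - 6)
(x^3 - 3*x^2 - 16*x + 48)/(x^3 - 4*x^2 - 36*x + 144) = (x^2 + x - 12)/(x^2 - 36)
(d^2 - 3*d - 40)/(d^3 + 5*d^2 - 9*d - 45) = (d - 8)/(d^2 - 9)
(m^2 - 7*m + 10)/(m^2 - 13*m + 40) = (m - 2)/(m - 8)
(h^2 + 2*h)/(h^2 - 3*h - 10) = h/(h - 5)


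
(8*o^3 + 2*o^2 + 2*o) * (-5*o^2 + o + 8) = -40*o^5 - 2*o^4 + 56*o^3 + 18*o^2 + 16*o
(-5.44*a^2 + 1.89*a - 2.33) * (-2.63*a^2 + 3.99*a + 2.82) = 14.3072*a^4 - 26.6763*a^3 - 1.6718*a^2 - 3.9669*a - 6.5706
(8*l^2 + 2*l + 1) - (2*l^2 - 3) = 6*l^2 + 2*l + 4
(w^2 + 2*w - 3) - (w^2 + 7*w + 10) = -5*w - 13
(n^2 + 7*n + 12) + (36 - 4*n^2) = -3*n^2 + 7*n + 48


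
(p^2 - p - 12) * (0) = 0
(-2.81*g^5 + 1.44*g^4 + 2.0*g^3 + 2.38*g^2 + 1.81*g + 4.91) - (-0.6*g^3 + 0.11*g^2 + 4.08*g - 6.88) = -2.81*g^5 + 1.44*g^4 + 2.6*g^3 + 2.27*g^2 - 2.27*g + 11.79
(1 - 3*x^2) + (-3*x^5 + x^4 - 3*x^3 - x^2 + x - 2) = -3*x^5 + x^4 - 3*x^3 - 4*x^2 + x - 1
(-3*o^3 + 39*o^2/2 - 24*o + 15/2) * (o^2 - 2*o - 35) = -3*o^5 + 51*o^4/2 + 42*o^3 - 627*o^2 + 825*o - 525/2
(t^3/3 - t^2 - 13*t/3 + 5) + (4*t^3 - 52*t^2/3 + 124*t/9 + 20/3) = 13*t^3/3 - 55*t^2/3 + 85*t/9 + 35/3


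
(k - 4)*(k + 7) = k^2 + 3*k - 28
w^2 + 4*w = w*(w + 4)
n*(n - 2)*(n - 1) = n^3 - 3*n^2 + 2*n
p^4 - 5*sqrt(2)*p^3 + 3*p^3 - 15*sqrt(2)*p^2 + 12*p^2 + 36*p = p*(p + 3)*(p - 3*sqrt(2))*(p - 2*sqrt(2))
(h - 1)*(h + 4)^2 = h^3 + 7*h^2 + 8*h - 16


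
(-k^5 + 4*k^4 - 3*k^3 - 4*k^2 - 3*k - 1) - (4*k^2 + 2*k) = -k^5 + 4*k^4 - 3*k^3 - 8*k^2 - 5*k - 1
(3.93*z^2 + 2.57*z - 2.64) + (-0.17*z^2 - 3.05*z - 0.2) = 3.76*z^2 - 0.48*z - 2.84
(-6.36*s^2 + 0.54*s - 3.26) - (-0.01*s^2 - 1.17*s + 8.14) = -6.35*s^2 + 1.71*s - 11.4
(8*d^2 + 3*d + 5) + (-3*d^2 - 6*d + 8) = 5*d^2 - 3*d + 13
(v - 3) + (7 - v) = 4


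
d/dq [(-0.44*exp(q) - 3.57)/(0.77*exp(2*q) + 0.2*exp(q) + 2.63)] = (0.3388*exp(2*q) + 5.4978*exp(q) - 0.4432)*exp(q)/(0.5929*exp(4*q) + 0.308*exp(3*q) + 4.0902*exp(2*q) + 1.052*exp(q) + 6.9169)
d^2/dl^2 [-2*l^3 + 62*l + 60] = -12*l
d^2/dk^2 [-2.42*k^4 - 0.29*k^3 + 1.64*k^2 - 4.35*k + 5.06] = -29.04*k^2 - 1.74*k + 3.28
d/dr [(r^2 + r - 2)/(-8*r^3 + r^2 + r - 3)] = ((-2*r - 1)*(8*r^3 - r^2 - r + 3) - (-24*r^2 + 2*r + 1)*(r^2 + r - 2))/(8*r^3 - r^2 - r + 3)^2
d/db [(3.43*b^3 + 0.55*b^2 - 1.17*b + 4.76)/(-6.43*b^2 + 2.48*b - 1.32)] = (-22.0549*b^4 + 17.0128*b^3 - 19.7419*b^2 + 59.7616*b - 10.2604)/(41.3449*b^4 - 31.8928*b^3 + 23.1256*b^2 - 6.5472*b + 1.7424)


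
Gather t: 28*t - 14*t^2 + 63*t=-14*t^2 + 91*t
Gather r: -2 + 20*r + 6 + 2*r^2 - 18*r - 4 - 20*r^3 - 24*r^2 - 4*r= -20*r^3 - 22*r^2 - 2*r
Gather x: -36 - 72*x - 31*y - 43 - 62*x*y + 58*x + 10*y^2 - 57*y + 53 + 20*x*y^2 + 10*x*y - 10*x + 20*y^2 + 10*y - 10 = x*(20*y^2 - 52*y - 24) + 30*y^2 - 78*y - 36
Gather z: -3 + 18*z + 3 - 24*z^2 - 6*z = -24*z^2 + 12*z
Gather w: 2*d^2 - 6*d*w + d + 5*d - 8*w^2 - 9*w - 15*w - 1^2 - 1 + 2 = 2*d^2 + 6*d - 8*w^2 + w*(-6*d - 24)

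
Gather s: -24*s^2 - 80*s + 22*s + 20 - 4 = -24*s^2 - 58*s + 16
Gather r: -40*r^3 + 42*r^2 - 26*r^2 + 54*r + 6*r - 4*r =-40*r^3 + 16*r^2 + 56*r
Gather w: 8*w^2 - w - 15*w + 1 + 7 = 8*w^2 - 16*w + 8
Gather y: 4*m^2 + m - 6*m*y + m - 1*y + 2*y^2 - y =4*m^2 + 2*m + 2*y^2 + y*(-6*m - 2)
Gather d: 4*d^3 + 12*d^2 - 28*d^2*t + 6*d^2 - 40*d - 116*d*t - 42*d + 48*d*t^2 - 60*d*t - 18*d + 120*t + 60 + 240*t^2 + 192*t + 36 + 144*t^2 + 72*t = 4*d^3 + d^2*(18 - 28*t) + d*(48*t^2 - 176*t - 100) + 384*t^2 + 384*t + 96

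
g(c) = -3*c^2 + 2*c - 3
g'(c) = 2 - 6*c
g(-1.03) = -8.24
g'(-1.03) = 8.18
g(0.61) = -2.90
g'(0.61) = -1.66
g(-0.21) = -3.55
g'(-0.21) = 3.26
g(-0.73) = -6.06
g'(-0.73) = 6.38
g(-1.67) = -14.71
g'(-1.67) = 12.02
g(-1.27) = -10.38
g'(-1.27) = 9.62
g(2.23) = -13.46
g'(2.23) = -11.38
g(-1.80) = -16.32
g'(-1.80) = 12.80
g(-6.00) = -123.00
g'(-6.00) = 38.00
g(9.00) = -228.00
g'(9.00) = -52.00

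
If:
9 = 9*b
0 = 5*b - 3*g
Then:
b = 1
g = 5/3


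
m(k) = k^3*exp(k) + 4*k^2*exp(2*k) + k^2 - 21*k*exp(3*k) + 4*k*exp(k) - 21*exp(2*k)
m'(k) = k^3*exp(k) + 8*k^2*exp(2*k) + 3*k^2*exp(k) - 63*k*exp(3*k) + 8*k*exp(2*k) + 4*k*exp(k) + 2*k - 21*exp(3*k) - 42*exp(2*k) + 4*exp(k)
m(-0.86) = -2.85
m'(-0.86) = -5.99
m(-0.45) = -6.76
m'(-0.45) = -15.14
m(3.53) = -2910009.72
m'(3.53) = -9567761.14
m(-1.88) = 1.35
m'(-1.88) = -4.02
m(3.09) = -679557.87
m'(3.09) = -2259092.75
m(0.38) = -66.17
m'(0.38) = -211.81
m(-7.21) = 51.69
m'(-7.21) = -14.60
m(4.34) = -40808731.76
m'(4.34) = -132030630.76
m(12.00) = -1086415648121194480.54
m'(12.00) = -3349794965867204477.62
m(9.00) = -100537216304151.12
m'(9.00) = -312799839814443.54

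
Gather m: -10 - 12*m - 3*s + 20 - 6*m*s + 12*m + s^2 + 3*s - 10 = -6*m*s + s^2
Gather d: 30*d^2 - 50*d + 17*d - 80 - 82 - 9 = 30*d^2 - 33*d - 171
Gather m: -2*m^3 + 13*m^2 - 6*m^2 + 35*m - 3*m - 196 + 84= -2*m^3 + 7*m^2 + 32*m - 112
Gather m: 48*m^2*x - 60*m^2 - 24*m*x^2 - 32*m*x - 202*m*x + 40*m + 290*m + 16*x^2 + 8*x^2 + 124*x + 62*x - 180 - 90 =m^2*(48*x - 60) + m*(-24*x^2 - 234*x + 330) + 24*x^2 + 186*x - 270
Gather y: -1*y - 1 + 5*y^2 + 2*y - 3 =5*y^2 + y - 4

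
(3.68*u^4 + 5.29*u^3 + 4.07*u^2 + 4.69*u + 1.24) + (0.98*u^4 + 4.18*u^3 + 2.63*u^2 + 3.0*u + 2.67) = 4.66*u^4 + 9.47*u^3 + 6.7*u^2 + 7.69*u + 3.91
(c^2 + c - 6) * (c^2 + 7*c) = c^4 + 8*c^3 + c^2 - 42*c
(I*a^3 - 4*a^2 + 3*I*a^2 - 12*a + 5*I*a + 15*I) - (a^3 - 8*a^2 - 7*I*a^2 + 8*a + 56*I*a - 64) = -a^3 + I*a^3 + 4*a^2 + 10*I*a^2 - 20*a - 51*I*a + 64 + 15*I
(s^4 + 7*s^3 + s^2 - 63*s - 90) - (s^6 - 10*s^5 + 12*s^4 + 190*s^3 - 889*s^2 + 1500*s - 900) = -s^6 + 10*s^5 - 11*s^4 - 183*s^3 + 890*s^2 - 1563*s + 810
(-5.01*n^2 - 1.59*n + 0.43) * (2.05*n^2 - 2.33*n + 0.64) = -10.2705*n^4 + 8.4138*n^3 + 1.3798*n^2 - 2.0195*n + 0.2752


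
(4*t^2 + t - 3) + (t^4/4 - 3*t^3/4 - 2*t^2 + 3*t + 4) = t^4/4 - 3*t^3/4 + 2*t^2 + 4*t + 1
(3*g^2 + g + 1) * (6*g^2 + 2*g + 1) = 18*g^4 + 12*g^3 + 11*g^2 + 3*g + 1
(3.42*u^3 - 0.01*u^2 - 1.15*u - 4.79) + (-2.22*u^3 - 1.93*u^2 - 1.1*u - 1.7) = 1.2*u^3 - 1.94*u^2 - 2.25*u - 6.49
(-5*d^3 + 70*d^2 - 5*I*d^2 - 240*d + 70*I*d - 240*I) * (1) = -5*d^3 + 70*d^2 - 5*I*d^2 - 240*d + 70*I*d - 240*I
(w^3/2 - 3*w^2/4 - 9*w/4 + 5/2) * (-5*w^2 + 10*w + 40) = -5*w^5/2 + 35*w^4/4 + 95*w^3/4 - 65*w^2 - 65*w + 100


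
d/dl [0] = 0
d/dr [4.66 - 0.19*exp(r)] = -0.19*exp(r)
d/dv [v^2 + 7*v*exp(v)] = 7*v*exp(v) + 2*v + 7*exp(v)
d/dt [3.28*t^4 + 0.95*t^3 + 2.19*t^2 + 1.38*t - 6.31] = 13.12*t^3 + 2.85*t^2 + 4.38*t + 1.38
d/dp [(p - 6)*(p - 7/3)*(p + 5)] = 3*p^2 - 20*p/3 - 83/3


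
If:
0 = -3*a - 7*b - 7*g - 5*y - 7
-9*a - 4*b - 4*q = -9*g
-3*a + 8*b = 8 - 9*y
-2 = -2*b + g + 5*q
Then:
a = 413*y/759 - 944/759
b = 135/253 - 233*y/253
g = -47*y/1771 - 1772/1771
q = 24/1771 - 643*y/1771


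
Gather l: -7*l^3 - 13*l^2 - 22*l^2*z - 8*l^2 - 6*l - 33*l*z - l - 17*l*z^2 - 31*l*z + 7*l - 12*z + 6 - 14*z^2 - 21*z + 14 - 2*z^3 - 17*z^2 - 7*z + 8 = -7*l^3 + l^2*(-22*z - 21) + l*(-17*z^2 - 64*z) - 2*z^3 - 31*z^2 - 40*z + 28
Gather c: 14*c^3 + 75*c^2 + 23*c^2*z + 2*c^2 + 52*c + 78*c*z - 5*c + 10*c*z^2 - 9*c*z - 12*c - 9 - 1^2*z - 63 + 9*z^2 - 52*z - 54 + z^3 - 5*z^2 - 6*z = 14*c^3 + c^2*(23*z + 77) + c*(10*z^2 + 69*z + 35) + z^3 + 4*z^2 - 59*z - 126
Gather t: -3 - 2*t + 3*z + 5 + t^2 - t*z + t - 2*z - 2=t^2 + t*(-z - 1) + z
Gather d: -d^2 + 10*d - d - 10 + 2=-d^2 + 9*d - 8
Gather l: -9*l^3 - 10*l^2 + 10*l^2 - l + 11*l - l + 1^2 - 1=-9*l^3 + 9*l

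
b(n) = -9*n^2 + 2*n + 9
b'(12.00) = -214.00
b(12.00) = -1263.00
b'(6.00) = -106.00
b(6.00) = -303.00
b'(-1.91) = 36.38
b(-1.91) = -27.65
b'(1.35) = -22.30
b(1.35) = -4.70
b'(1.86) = -31.48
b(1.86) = -18.42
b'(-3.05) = 56.90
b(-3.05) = -80.82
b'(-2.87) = 53.66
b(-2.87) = -70.87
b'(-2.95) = 55.10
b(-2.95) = -75.22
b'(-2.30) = 43.40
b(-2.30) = -43.21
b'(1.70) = -28.60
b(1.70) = -13.61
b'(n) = 2 - 18*n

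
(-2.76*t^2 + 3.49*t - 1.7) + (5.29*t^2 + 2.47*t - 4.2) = 2.53*t^2 + 5.96*t - 5.9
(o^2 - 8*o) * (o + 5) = o^3 - 3*o^2 - 40*o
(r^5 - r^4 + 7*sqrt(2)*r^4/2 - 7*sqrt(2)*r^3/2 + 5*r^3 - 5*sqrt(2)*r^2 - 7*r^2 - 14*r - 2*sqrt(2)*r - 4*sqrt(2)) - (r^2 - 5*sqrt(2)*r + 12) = r^5 - r^4 + 7*sqrt(2)*r^4/2 - 7*sqrt(2)*r^3/2 + 5*r^3 - 8*r^2 - 5*sqrt(2)*r^2 - 14*r + 3*sqrt(2)*r - 12 - 4*sqrt(2)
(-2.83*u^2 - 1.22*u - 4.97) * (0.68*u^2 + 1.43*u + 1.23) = -1.9244*u^4 - 4.8765*u^3 - 8.6051*u^2 - 8.6077*u - 6.1131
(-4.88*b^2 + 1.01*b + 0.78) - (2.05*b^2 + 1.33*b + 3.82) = -6.93*b^2 - 0.32*b - 3.04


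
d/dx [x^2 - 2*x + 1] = 2*x - 2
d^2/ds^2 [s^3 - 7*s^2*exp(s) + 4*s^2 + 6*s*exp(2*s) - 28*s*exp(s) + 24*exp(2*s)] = -7*s^2*exp(s) + 24*s*exp(2*s) - 56*s*exp(s) + 6*s + 120*exp(2*s) - 70*exp(s) + 8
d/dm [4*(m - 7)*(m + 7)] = 8*m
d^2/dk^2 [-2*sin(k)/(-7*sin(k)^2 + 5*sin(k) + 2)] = 2*(-49*sin(k)^4 - 84*sin(k)^3 - 70*sin(k)^2 - 60*sin(k) + 20)/((sin(k) - 1)^2*(7*sin(k) + 2)^3)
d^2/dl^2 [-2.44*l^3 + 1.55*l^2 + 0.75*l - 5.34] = 3.1 - 14.64*l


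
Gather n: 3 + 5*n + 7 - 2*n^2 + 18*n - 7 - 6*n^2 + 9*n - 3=-8*n^2 + 32*n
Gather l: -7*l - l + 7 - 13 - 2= -8*l - 8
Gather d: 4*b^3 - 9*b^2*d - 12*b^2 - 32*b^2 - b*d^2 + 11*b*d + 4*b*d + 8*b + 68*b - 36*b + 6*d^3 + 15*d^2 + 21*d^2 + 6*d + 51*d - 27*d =4*b^3 - 44*b^2 + 40*b + 6*d^3 + d^2*(36 - b) + d*(-9*b^2 + 15*b + 30)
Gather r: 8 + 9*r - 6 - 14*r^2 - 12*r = -14*r^2 - 3*r + 2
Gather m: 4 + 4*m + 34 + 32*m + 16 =36*m + 54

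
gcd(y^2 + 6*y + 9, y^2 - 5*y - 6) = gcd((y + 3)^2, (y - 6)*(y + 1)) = 1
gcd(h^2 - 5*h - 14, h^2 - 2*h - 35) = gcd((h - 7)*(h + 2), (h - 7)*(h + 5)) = h - 7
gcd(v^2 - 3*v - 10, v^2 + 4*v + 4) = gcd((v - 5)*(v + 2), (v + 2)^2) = v + 2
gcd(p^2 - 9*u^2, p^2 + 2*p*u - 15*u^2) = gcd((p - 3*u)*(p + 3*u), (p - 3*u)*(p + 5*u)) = p - 3*u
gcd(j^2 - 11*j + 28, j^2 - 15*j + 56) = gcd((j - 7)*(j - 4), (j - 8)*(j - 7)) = j - 7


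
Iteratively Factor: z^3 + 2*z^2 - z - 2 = (z + 1)*(z^2 + z - 2) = (z - 1)*(z + 1)*(z + 2)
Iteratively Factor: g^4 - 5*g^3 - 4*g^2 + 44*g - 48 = (g + 3)*(g^3 - 8*g^2 + 20*g - 16) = (g - 2)*(g + 3)*(g^2 - 6*g + 8) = (g - 4)*(g - 2)*(g + 3)*(g - 2)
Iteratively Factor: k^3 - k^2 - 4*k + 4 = (k - 1)*(k^2 - 4) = (k - 2)*(k - 1)*(k + 2)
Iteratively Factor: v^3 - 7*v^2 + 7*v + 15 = (v + 1)*(v^2 - 8*v + 15) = (v - 3)*(v + 1)*(v - 5)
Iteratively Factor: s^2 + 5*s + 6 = (s + 2)*(s + 3)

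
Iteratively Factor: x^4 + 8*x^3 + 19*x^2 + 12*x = (x + 1)*(x^3 + 7*x^2 + 12*x) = x*(x + 1)*(x^2 + 7*x + 12) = x*(x + 1)*(x + 3)*(x + 4)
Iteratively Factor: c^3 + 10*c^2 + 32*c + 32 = (c + 2)*(c^2 + 8*c + 16) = (c + 2)*(c + 4)*(c + 4)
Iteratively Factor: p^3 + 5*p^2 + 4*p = (p + 4)*(p^2 + p) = p*(p + 4)*(p + 1)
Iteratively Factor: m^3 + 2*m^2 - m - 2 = (m + 1)*(m^2 + m - 2) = (m + 1)*(m + 2)*(m - 1)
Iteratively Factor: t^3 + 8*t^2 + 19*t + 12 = (t + 3)*(t^2 + 5*t + 4) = (t + 3)*(t + 4)*(t + 1)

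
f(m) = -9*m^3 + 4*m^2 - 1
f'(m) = -27*m^2 + 8*m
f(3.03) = -214.64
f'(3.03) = -223.64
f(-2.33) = 134.56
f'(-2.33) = -165.22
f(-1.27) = 23.89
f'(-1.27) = -53.71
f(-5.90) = 1986.65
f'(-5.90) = -987.07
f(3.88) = -466.48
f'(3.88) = -375.43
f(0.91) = -4.47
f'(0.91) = -15.08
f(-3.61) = 474.54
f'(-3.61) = -380.75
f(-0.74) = 4.84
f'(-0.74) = -20.71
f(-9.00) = 6884.00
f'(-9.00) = -2259.00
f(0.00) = -1.00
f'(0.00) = 0.00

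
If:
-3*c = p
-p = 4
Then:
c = 4/3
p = -4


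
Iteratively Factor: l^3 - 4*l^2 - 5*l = (l - 5)*(l^2 + l) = (l - 5)*(l + 1)*(l)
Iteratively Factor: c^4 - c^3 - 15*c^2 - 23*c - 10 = (c + 1)*(c^3 - 2*c^2 - 13*c - 10) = (c - 5)*(c + 1)*(c^2 + 3*c + 2) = (c - 5)*(c + 1)^2*(c + 2)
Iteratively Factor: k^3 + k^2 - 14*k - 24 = (k + 2)*(k^2 - k - 12) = (k + 2)*(k + 3)*(k - 4)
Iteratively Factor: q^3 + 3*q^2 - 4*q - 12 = (q + 2)*(q^2 + q - 6) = (q - 2)*(q + 2)*(q + 3)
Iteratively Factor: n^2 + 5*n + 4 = (n + 1)*(n + 4)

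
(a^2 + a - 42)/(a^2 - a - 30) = (a + 7)/(a + 5)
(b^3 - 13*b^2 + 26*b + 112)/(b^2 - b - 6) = (b^2 - 15*b + 56)/(b - 3)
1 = 1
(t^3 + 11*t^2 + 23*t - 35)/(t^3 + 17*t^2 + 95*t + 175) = (t - 1)/(t + 5)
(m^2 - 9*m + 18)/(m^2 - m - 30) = (m - 3)/(m + 5)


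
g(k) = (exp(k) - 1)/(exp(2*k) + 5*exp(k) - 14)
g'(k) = (exp(k) - 1)*(-2*exp(2*k) - 5*exp(k))/(exp(2*k) + 5*exp(k) - 14)^2 + exp(k)/(exp(2*k) + 5*exp(k) - 14)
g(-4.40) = 0.07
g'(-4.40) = -0.00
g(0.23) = -0.04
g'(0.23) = -0.27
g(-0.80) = 0.05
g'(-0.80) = -0.03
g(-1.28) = 0.06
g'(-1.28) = -0.02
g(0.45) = -0.15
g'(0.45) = -0.95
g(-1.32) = 0.06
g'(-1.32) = -0.01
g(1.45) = 0.13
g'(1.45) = -0.12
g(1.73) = 0.10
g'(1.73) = -0.08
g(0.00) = 0.00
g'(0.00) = -0.12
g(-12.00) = 0.07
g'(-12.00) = 0.00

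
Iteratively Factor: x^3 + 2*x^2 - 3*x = (x + 3)*(x^2 - x) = (x - 1)*(x + 3)*(x)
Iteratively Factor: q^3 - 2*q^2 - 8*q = (q + 2)*(q^2 - 4*q) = (q - 4)*(q + 2)*(q)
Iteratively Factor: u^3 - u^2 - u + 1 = (u - 1)*(u^2 - 1) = (u - 1)*(u + 1)*(u - 1)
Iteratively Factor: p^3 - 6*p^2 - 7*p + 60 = (p + 3)*(p^2 - 9*p + 20) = (p - 5)*(p + 3)*(p - 4)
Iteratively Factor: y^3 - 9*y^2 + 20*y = (y)*(y^2 - 9*y + 20) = y*(y - 4)*(y - 5)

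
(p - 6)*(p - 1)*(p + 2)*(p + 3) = p^4 - 2*p^3 - 23*p^2 - 12*p + 36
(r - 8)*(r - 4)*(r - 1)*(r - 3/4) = r^4 - 55*r^3/4 + 215*r^2/4 - 65*r + 24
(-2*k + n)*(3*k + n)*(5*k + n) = -30*k^3 - k^2*n + 6*k*n^2 + n^3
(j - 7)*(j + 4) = j^2 - 3*j - 28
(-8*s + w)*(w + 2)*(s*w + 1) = -8*s^2*w^2 - 16*s^2*w + s*w^3 + 2*s*w^2 - 8*s*w - 16*s + w^2 + 2*w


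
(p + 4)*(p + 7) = p^2 + 11*p + 28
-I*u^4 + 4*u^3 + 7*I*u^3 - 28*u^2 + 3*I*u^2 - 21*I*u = u*(u - 7)*(u + 3*I)*(-I*u + 1)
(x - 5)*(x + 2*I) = x^2 - 5*x + 2*I*x - 10*I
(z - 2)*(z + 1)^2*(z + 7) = z^4 + 7*z^3 - 3*z^2 - 23*z - 14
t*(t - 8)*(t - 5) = t^3 - 13*t^2 + 40*t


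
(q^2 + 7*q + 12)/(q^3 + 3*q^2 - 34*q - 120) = (q + 3)/(q^2 - q - 30)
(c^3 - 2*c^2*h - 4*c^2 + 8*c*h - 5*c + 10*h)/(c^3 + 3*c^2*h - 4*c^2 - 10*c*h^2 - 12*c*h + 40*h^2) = (c^2 - 4*c - 5)/(c^2 + 5*c*h - 4*c - 20*h)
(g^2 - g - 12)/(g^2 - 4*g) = (g + 3)/g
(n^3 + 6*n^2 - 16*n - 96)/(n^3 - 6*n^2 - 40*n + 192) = (n + 4)/(n - 8)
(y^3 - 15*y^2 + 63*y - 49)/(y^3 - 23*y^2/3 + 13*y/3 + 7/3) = 3*(y - 7)/(3*y + 1)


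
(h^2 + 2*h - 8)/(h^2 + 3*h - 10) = (h + 4)/(h + 5)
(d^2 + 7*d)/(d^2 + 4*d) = (d + 7)/(d + 4)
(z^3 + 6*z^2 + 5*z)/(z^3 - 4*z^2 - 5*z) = (z + 5)/(z - 5)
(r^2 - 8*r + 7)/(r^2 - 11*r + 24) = (r^2 - 8*r + 7)/(r^2 - 11*r + 24)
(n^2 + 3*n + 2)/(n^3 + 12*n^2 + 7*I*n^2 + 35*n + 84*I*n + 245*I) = (n^2 + 3*n + 2)/(n^3 + n^2*(12 + 7*I) + n*(35 + 84*I) + 245*I)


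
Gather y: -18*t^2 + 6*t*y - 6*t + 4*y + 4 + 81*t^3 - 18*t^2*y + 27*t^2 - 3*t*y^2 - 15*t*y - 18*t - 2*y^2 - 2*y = 81*t^3 + 9*t^2 - 24*t + y^2*(-3*t - 2) + y*(-18*t^2 - 9*t + 2) + 4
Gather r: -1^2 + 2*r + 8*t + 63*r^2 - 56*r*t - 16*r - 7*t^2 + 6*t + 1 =63*r^2 + r*(-56*t - 14) - 7*t^2 + 14*t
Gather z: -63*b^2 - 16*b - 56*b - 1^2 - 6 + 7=-63*b^2 - 72*b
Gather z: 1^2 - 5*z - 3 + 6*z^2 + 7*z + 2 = 6*z^2 + 2*z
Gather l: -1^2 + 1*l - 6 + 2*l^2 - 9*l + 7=2*l^2 - 8*l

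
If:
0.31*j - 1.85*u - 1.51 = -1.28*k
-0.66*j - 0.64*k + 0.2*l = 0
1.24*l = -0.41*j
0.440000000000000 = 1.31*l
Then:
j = -1.02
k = 1.15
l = 0.34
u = -0.19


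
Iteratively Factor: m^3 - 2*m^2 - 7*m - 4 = (m + 1)*(m^2 - 3*m - 4) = (m - 4)*(m + 1)*(m + 1)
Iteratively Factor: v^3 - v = (v)*(v^2 - 1) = v*(v + 1)*(v - 1)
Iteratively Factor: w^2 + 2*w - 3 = (w + 3)*(w - 1)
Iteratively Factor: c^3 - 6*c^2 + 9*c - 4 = (c - 1)*(c^2 - 5*c + 4) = (c - 4)*(c - 1)*(c - 1)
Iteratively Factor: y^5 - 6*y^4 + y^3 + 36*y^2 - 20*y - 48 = (y - 3)*(y^4 - 3*y^3 - 8*y^2 + 12*y + 16) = (y - 3)*(y + 1)*(y^3 - 4*y^2 - 4*y + 16) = (y - 3)*(y - 2)*(y + 1)*(y^2 - 2*y - 8) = (y - 4)*(y - 3)*(y - 2)*(y + 1)*(y + 2)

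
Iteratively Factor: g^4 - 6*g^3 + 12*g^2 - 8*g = (g - 2)*(g^3 - 4*g^2 + 4*g) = g*(g - 2)*(g^2 - 4*g + 4) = g*(g - 2)^2*(g - 2)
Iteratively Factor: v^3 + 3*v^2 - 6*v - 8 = (v + 4)*(v^2 - v - 2) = (v - 2)*(v + 4)*(v + 1)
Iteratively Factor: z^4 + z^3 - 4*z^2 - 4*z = (z + 2)*(z^3 - z^2 - 2*z) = (z - 2)*(z + 2)*(z^2 + z) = (z - 2)*(z + 1)*(z + 2)*(z)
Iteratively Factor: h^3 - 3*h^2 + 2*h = (h)*(h^2 - 3*h + 2) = h*(h - 2)*(h - 1)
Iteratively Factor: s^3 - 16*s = (s - 4)*(s^2 + 4*s) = s*(s - 4)*(s + 4)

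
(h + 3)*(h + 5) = h^2 + 8*h + 15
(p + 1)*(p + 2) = p^2 + 3*p + 2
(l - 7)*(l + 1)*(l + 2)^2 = l^4 - 2*l^3 - 27*l^2 - 52*l - 28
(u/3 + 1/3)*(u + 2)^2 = u^3/3 + 5*u^2/3 + 8*u/3 + 4/3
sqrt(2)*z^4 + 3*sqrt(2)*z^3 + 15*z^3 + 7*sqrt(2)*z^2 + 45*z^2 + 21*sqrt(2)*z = z*(z + 3)*(z + 7*sqrt(2))*(sqrt(2)*z + 1)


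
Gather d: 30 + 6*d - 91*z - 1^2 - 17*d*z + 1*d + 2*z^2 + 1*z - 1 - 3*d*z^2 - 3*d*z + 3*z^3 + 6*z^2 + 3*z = d*(-3*z^2 - 20*z + 7) + 3*z^3 + 8*z^2 - 87*z + 28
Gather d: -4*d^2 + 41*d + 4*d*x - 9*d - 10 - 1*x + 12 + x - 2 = -4*d^2 + d*(4*x + 32)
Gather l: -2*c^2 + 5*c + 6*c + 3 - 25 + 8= -2*c^2 + 11*c - 14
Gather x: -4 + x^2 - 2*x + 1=x^2 - 2*x - 3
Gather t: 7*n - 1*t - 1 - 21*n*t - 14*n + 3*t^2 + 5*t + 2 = -7*n + 3*t^2 + t*(4 - 21*n) + 1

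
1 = 1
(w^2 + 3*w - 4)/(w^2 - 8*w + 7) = (w + 4)/(w - 7)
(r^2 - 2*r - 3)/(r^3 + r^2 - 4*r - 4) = (r - 3)/(r^2 - 4)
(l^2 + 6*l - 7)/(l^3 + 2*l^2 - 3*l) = (l + 7)/(l*(l + 3))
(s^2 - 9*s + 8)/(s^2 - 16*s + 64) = (s - 1)/(s - 8)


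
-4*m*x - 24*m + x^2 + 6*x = (-4*m + x)*(x + 6)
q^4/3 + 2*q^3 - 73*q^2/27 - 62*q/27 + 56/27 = (q/3 + 1/3)*(q - 4/3)*(q - 2/3)*(q + 7)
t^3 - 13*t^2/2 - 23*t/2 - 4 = (t - 8)*(t + 1/2)*(t + 1)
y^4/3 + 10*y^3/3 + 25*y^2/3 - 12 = (y/3 + 1)*(y - 1)*(y + 2)*(y + 6)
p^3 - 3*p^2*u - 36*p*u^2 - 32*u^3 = (p - 8*u)*(p + u)*(p + 4*u)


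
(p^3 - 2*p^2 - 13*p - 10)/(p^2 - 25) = (p^2 + 3*p + 2)/(p + 5)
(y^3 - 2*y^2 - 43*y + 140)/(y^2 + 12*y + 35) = (y^2 - 9*y + 20)/(y + 5)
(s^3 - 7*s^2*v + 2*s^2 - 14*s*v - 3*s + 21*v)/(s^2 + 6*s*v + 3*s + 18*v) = (s^2 - 7*s*v - s + 7*v)/(s + 6*v)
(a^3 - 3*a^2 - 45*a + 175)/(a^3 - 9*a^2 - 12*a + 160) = (a^2 + 2*a - 35)/(a^2 - 4*a - 32)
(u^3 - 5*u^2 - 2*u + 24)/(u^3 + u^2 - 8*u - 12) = (u - 4)/(u + 2)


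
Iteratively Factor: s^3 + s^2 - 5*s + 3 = (s - 1)*(s^2 + 2*s - 3) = (s - 1)*(s + 3)*(s - 1)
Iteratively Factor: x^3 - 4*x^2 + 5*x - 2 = (x - 1)*(x^2 - 3*x + 2) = (x - 2)*(x - 1)*(x - 1)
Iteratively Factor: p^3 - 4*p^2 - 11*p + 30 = (p - 5)*(p^2 + p - 6) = (p - 5)*(p + 3)*(p - 2)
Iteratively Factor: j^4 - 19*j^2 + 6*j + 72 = (j - 3)*(j^3 + 3*j^2 - 10*j - 24) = (j - 3)*(j + 2)*(j^2 + j - 12) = (j - 3)^2*(j + 2)*(j + 4)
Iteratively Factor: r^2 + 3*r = (r)*(r + 3)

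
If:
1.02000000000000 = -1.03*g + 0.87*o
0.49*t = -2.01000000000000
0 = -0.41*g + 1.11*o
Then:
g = -1.44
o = -0.53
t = -4.10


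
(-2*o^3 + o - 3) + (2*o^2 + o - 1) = -2*o^3 + 2*o^2 + 2*o - 4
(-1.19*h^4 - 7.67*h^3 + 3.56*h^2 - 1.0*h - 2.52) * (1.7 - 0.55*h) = 0.6545*h^5 + 2.1955*h^4 - 14.997*h^3 + 6.602*h^2 - 0.314*h - 4.284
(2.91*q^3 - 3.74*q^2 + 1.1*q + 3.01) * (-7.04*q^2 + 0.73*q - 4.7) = -20.4864*q^5 + 28.4539*q^4 - 24.1512*q^3 - 2.8094*q^2 - 2.9727*q - 14.147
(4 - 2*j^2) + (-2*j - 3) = -2*j^2 - 2*j + 1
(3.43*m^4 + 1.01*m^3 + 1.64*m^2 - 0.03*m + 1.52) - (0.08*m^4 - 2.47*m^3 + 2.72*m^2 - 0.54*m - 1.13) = 3.35*m^4 + 3.48*m^3 - 1.08*m^2 + 0.51*m + 2.65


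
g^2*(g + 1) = g^3 + g^2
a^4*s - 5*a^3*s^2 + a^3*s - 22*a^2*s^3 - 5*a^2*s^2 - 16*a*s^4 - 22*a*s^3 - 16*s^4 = (a - 8*s)*(a + s)*(a + 2*s)*(a*s + s)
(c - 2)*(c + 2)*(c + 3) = c^3 + 3*c^2 - 4*c - 12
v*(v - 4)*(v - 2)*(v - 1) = v^4 - 7*v^3 + 14*v^2 - 8*v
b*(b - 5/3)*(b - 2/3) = b^3 - 7*b^2/3 + 10*b/9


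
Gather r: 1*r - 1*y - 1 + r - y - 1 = 2*r - 2*y - 2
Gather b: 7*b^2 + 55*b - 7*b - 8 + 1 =7*b^2 + 48*b - 7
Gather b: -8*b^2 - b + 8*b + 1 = -8*b^2 + 7*b + 1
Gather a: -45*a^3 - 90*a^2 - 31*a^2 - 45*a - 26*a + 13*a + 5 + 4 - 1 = -45*a^3 - 121*a^2 - 58*a + 8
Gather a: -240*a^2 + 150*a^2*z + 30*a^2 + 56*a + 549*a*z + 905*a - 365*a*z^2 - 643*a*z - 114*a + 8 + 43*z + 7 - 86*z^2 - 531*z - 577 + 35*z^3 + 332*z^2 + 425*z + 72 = a^2*(150*z - 210) + a*(-365*z^2 - 94*z + 847) + 35*z^3 + 246*z^2 - 63*z - 490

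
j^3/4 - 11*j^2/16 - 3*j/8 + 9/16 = (j/4 + 1/4)*(j - 3)*(j - 3/4)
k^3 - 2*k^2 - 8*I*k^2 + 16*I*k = k*(k - 2)*(k - 8*I)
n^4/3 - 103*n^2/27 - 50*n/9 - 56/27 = (n/3 + 1/3)*(n - 4)*(n + 2/3)*(n + 7/3)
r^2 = r^2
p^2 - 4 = (p - 2)*(p + 2)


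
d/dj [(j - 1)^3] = 3*(j - 1)^2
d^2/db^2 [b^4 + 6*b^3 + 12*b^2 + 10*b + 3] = 12*b^2 + 36*b + 24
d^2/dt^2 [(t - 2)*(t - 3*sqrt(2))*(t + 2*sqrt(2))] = 6*t - 4 - 2*sqrt(2)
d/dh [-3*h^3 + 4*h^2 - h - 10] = -9*h^2 + 8*h - 1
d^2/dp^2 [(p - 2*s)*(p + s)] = 2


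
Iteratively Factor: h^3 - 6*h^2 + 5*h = (h - 5)*(h^2 - h) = h*(h - 5)*(h - 1)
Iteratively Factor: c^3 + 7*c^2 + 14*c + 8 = (c + 4)*(c^2 + 3*c + 2) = (c + 2)*(c + 4)*(c + 1)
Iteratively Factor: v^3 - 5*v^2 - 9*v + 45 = (v - 3)*(v^2 - 2*v - 15) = (v - 5)*(v - 3)*(v + 3)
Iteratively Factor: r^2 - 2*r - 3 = (r - 3)*(r + 1)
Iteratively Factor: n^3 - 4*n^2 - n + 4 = (n + 1)*(n^2 - 5*n + 4) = (n - 4)*(n + 1)*(n - 1)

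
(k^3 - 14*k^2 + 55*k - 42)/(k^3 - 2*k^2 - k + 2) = (k^2 - 13*k + 42)/(k^2 - k - 2)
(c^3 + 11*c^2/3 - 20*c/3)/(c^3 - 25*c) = (c - 4/3)/(c - 5)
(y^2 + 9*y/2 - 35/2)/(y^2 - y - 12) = (-y^2 - 9*y/2 + 35/2)/(-y^2 + y + 12)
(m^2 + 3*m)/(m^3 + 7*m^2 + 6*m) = (m + 3)/(m^2 + 7*m + 6)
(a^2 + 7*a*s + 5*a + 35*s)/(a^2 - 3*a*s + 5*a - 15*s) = (-a - 7*s)/(-a + 3*s)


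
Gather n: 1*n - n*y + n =n*(2 - y)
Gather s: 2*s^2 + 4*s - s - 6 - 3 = 2*s^2 + 3*s - 9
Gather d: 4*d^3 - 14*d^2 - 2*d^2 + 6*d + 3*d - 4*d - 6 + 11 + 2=4*d^3 - 16*d^2 + 5*d + 7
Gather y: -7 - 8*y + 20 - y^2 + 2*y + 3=-y^2 - 6*y + 16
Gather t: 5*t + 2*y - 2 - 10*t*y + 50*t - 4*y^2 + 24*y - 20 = t*(55 - 10*y) - 4*y^2 + 26*y - 22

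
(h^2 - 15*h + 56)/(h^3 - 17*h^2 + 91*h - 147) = (h - 8)/(h^2 - 10*h + 21)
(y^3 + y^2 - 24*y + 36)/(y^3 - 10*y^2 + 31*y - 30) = (y + 6)/(y - 5)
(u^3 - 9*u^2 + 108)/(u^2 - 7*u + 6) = (u^2 - 3*u - 18)/(u - 1)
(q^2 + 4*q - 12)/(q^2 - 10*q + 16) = (q + 6)/(q - 8)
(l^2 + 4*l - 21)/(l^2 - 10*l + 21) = (l + 7)/(l - 7)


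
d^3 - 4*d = d*(d - 2)*(d + 2)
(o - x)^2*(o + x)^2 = o^4 - 2*o^2*x^2 + x^4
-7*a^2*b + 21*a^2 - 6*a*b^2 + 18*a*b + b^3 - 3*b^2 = (-7*a + b)*(a + b)*(b - 3)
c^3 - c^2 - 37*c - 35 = (c - 7)*(c + 1)*(c + 5)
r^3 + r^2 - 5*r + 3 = (r - 1)^2*(r + 3)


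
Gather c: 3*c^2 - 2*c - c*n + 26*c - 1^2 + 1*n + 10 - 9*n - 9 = 3*c^2 + c*(24 - n) - 8*n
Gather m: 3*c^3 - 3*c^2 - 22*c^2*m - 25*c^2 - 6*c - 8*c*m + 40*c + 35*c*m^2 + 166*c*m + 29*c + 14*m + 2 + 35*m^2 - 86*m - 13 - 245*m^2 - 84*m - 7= 3*c^3 - 28*c^2 + 63*c + m^2*(35*c - 210) + m*(-22*c^2 + 158*c - 156) - 18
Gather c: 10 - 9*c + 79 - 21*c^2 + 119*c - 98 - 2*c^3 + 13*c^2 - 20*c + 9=-2*c^3 - 8*c^2 + 90*c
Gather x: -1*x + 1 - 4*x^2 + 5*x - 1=-4*x^2 + 4*x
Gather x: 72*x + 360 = 72*x + 360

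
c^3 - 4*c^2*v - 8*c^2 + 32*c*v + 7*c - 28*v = (c - 7)*(c - 1)*(c - 4*v)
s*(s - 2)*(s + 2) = s^3 - 4*s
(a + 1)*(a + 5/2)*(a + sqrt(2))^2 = a^4 + 2*sqrt(2)*a^3 + 7*a^3/2 + 9*a^2/2 + 7*sqrt(2)*a^2 + 7*a + 5*sqrt(2)*a + 5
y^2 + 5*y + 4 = (y + 1)*(y + 4)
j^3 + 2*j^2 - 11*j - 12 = (j - 3)*(j + 1)*(j + 4)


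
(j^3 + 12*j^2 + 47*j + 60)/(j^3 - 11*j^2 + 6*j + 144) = (j^2 + 9*j + 20)/(j^2 - 14*j + 48)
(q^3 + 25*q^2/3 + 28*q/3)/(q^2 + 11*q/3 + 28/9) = 3*q*(q + 7)/(3*q + 7)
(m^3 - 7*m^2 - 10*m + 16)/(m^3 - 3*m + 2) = (m - 8)/(m - 1)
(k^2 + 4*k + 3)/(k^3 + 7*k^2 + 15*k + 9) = 1/(k + 3)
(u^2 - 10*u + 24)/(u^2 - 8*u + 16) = (u - 6)/(u - 4)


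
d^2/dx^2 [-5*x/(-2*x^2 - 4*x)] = 5/(x^3 + 6*x^2 + 12*x + 8)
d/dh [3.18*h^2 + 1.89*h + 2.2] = 6.36*h + 1.89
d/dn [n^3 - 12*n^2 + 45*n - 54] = 3*n^2 - 24*n + 45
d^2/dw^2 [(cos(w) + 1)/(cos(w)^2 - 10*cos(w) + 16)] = (-9*(1 - cos(2*w))^2*cos(w)/4 - 7*(1 - cos(2*w))^2/2 - 951*cos(w)/2 - 109*cos(2*w) + 30*cos(3*w) + cos(5*w)/2 + 393)/((cos(w) - 8)^3*(cos(w) - 2)^3)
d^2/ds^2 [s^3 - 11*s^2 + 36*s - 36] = 6*s - 22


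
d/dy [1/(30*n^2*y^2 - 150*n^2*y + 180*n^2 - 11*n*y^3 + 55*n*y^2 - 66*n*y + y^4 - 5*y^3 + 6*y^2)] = (-60*n^2*y + 150*n^2 + 33*n*y^2 - 110*n*y + 66*n - 4*y^3 + 15*y^2 - 12*y)/(30*n^2*y^2 - 150*n^2*y + 180*n^2 - 11*n*y^3 + 55*n*y^2 - 66*n*y + y^4 - 5*y^3 + 6*y^2)^2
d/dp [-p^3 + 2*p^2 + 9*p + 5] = -3*p^2 + 4*p + 9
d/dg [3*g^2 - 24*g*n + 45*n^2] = 6*g - 24*n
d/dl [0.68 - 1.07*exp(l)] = -1.07*exp(l)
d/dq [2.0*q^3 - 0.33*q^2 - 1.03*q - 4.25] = 6.0*q^2 - 0.66*q - 1.03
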